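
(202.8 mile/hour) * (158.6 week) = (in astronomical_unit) 0.05813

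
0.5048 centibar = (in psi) 0.07322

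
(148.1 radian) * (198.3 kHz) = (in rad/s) 2.937e+07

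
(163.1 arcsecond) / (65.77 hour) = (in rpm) 3.189e-08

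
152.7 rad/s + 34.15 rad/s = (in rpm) 1784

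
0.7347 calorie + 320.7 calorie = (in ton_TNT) 3.214e-07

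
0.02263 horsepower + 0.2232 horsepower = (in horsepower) 0.2458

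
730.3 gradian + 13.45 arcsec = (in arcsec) 2.366e+06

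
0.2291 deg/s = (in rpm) 0.03818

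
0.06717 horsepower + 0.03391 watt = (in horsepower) 0.06722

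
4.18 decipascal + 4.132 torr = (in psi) 0.07996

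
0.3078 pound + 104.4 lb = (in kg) 47.49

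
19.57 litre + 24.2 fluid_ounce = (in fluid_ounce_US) 685.9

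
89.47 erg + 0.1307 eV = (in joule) 8.947e-06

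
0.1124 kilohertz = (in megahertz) 0.0001124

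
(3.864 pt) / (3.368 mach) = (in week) 1.965e-12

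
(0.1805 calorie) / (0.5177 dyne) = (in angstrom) 1.459e+15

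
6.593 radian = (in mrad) 6593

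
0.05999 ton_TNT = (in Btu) 2.379e+05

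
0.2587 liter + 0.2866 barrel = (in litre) 45.82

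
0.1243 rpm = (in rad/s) 0.01302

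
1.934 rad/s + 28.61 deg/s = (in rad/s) 2.433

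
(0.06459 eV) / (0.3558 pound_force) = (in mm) 6.539e-18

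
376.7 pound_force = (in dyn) 1.676e+08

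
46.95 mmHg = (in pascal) 6259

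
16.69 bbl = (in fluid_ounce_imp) 9.339e+04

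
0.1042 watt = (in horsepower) 0.0001397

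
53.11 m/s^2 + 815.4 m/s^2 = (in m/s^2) 868.5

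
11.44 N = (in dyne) 1.144e+06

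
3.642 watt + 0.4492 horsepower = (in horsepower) 0.4541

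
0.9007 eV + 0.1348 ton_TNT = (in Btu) 5.346e+05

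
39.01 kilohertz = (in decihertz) 3.901e+05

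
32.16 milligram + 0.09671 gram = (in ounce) 0.004546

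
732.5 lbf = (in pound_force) 732.5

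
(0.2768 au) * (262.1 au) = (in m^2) 1.624e+24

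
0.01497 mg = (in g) 1.497e-05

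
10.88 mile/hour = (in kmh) 17.51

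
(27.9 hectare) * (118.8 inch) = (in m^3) 8.419e+05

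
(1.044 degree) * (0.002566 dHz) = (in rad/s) 4.676e-06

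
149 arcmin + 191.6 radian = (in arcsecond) 3.953e+07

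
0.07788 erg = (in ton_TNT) 1.861e-18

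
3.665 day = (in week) 0.5236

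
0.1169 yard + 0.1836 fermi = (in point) 303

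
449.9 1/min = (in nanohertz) 7.498e+09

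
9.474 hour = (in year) 0.001082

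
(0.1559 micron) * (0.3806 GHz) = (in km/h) 213.6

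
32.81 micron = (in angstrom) 3.281e+05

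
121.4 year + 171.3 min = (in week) 6330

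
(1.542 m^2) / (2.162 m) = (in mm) 713.2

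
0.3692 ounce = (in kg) 0.01047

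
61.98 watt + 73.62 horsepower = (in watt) 5.496e+04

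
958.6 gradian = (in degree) 862.7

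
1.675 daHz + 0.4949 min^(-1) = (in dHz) 167.6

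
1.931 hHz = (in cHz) 1.931e+04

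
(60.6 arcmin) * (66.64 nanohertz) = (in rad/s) 1.175e-09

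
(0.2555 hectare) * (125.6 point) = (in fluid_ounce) 3.828e+06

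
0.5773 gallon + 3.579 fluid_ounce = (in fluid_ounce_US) 77.47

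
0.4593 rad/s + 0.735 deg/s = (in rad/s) 0.4721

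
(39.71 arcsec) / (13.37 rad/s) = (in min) 2.4e-07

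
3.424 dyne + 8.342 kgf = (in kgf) 8.342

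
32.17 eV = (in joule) 5.154e-18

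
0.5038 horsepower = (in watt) 375.7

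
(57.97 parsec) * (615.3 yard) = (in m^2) 1.006e+21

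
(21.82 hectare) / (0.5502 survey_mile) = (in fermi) 2.464e+17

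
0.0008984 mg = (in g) 8.984e-07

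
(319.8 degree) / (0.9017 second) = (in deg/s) 354.7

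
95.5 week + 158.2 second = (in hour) 1.604e+04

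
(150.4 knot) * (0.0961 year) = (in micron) 2.345e+14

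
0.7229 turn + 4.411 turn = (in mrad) 3.226e+04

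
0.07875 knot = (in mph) 0.09062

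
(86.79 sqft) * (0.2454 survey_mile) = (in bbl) 2.003e+04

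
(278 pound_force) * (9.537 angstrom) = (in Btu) 1.118e-09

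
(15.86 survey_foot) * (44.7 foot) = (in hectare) 0.006586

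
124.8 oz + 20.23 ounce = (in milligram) 4.112e+06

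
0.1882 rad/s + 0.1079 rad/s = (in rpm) 2.828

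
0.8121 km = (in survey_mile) 0.5046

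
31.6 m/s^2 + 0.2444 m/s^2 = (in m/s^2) 31.84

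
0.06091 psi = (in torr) 3.15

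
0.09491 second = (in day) 1.098e-06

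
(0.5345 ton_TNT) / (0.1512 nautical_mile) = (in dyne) 7.986e+11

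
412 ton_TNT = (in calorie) 4.12e+11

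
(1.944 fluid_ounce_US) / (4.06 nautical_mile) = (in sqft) 8.23e-08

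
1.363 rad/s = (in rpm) 13.02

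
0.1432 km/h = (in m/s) 0.03978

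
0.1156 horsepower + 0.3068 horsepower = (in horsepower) 0.4224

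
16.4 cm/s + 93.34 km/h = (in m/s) 26.09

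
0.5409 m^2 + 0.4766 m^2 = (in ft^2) 10.95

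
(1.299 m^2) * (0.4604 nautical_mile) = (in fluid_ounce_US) 3.745e+07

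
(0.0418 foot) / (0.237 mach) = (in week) 2.61e-10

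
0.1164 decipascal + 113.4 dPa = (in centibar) 0.01135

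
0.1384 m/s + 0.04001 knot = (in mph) 0.3556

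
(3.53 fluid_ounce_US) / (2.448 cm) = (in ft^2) 0.0459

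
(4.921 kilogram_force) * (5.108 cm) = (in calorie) 0.5892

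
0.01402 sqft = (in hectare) 1.303e-07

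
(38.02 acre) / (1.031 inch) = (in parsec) 1.904e-10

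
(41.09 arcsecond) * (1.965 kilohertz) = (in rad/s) 0.3914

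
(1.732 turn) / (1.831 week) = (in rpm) 9.384e-05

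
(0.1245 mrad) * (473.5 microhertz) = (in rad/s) 5.895e-08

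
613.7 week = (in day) 4296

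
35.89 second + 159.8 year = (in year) 159.8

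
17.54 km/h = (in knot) 9.471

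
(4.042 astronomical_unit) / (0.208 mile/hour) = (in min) 1.084e+11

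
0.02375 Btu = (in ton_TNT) 5.989e-09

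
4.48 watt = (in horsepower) 0.006008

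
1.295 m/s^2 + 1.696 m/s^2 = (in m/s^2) 2.991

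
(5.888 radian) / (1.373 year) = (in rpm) 1.299e-06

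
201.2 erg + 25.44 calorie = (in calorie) 25.44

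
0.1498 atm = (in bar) 0.1518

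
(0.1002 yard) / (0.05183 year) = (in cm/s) 5.606e-06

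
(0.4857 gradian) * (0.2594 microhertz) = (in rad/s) 1.979e-09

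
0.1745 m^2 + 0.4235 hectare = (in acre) 1.047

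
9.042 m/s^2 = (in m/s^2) 9.042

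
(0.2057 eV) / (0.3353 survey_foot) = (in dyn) 3.225e-14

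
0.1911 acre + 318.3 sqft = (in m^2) 802.9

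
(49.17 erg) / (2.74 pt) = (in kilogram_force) 0.0005187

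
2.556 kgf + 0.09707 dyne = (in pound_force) 5.635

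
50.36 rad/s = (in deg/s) 2885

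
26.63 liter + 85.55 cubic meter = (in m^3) 85.58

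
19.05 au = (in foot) 9.35e+12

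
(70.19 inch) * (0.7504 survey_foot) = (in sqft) 4.389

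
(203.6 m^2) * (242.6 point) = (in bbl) 109.6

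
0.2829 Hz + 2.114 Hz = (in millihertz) 2397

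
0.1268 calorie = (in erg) 5.305e+06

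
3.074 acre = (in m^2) 1.244e+04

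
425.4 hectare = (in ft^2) 4.579e+07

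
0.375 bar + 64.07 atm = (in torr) 4.897e+04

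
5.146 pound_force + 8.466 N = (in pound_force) 7.049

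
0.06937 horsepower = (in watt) 51.73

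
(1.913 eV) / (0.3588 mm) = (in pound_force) 1.92e-16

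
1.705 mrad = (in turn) 0.0002714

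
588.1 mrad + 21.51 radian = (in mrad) 2.21e+04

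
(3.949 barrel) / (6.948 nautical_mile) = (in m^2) 4.879e-05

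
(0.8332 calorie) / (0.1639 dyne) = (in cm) 2.127e+08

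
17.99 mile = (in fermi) 2.895e+19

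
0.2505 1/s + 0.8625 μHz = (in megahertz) 2.505e-07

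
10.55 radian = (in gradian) 671.6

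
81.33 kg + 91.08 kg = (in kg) 172.4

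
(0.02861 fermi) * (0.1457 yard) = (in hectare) 3.812e-22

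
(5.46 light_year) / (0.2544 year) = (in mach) 1.891e+07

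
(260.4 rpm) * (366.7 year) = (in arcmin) 1.084e+15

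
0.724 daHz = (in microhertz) 7.24e+06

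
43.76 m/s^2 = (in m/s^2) 43.76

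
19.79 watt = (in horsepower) 0.02654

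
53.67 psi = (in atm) 3.652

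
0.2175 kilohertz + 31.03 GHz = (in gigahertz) 31.03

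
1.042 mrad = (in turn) 0.0001658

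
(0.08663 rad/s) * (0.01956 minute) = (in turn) 0.01618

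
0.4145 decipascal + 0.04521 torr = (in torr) 0.04552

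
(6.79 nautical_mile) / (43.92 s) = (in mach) 0.8409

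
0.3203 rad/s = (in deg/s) 18.35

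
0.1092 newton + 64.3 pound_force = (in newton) 286.1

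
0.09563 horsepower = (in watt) 71.31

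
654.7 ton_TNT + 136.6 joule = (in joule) 2.739e+12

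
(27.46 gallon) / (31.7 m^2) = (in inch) 0.1291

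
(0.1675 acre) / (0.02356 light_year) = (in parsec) 9.856e-29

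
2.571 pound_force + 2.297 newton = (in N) 13.73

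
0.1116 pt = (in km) 3.937e-08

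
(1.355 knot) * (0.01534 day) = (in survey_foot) 3031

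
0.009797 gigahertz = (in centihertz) 9.797e+08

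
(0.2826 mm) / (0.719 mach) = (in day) 1.336e-11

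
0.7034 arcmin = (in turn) 3.256e-05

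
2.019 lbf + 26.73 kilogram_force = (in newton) 271.1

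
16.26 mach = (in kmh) 1.993e+04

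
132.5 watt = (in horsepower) 0.1777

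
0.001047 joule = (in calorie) 0.0002502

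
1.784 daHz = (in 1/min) 1070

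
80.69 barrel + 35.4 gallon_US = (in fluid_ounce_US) 4.383e+05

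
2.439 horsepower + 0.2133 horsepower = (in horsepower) 2.652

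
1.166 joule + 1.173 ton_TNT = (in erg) 4.908e+16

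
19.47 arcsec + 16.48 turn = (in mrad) 1.035e+05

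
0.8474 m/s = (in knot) 1.647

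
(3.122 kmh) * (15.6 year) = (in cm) 4.266e+10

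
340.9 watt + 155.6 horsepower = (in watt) 1.164e+05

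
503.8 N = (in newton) 503.8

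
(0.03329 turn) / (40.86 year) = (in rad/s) 1.623e-10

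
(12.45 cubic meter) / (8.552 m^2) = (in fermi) 1.456e+15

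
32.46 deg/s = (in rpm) 5.41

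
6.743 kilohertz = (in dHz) 6.743e+04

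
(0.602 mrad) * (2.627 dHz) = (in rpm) 0.00151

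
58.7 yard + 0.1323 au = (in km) 1.979e+07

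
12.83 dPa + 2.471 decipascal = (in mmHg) 0.01148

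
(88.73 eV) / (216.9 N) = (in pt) 1.858e-16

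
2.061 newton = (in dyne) 2.061e+05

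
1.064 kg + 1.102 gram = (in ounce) 37.57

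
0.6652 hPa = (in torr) 0.4989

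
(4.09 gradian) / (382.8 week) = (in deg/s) 1.59e-08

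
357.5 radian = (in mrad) 3.575e+05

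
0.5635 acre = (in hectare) 0.228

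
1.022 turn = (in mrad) 6421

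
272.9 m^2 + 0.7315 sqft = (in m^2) 273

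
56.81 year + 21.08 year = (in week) 4061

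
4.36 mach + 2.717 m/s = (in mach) 4.368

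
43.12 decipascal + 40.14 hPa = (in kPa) 4.018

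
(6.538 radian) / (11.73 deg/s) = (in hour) 0.008871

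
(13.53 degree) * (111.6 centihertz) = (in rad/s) 0.2635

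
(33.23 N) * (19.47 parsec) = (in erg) 1.996e+26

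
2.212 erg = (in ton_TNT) 5.287e-17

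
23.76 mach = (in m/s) 8090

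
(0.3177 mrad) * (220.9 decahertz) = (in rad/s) 0.7018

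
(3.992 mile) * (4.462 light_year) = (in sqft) 2.919e+21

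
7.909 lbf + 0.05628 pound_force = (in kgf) 3.613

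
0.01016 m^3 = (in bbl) 0.0639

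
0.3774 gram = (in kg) 0.0003774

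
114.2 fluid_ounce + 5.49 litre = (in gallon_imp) 1.951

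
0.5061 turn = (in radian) 3.18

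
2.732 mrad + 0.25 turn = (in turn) 0.2504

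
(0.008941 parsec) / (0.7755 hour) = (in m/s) 9.882e+10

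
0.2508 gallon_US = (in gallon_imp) 0.2088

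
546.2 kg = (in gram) 5.462e+05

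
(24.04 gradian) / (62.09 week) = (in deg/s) 5.762e-07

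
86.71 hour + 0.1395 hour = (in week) 0.517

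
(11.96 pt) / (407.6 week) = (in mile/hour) 3.829e-11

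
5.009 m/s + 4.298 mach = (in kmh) 5287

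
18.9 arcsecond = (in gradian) 0.005833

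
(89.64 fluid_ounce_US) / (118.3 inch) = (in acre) 2.18e-07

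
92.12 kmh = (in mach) 0.07515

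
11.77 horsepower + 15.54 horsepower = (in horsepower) 27.31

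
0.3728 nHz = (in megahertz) 3.728e-16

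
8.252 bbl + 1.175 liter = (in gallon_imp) 288.9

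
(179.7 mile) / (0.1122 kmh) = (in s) 9.279e+06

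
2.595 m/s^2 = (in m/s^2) 2.595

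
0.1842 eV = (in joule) 2.951e-20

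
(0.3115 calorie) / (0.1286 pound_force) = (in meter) 2.278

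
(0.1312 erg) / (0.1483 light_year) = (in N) 9.351e-24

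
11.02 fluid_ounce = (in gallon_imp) 0.07169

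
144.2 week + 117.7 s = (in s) 8.721e+07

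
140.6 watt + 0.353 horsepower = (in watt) 403.8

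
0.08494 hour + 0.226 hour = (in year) 3.55e-05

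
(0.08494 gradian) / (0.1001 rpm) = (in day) 1.473e-06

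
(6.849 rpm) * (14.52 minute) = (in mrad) 6.248e+05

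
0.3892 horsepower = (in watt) 290.2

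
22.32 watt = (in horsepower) 0.02993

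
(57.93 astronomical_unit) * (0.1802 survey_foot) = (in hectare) 4.76e+07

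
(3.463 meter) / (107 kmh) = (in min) 0.001942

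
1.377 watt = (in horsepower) 0.001847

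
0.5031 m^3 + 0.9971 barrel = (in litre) 661.6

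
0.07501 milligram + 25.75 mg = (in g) 0.02583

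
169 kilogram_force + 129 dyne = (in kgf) 169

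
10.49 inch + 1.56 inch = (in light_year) 3.235e-17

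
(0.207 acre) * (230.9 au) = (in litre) 2.894e+19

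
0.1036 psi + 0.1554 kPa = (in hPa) 8.697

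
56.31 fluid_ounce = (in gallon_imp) 0.3663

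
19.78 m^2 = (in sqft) 212.9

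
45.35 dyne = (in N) 0.0004535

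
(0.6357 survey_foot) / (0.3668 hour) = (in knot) 0.0002852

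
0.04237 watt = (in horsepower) 5.682e-05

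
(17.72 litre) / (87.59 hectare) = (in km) 2.023e-11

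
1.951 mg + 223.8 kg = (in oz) 7894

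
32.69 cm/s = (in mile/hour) 0.7313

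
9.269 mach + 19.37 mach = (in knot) 1.896e+04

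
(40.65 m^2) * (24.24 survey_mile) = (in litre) 1.586e+09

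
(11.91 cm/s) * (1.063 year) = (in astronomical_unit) 2.669e-05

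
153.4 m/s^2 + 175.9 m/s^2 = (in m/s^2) 329.3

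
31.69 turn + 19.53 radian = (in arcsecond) 4.51e+07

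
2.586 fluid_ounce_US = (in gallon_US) 0.0202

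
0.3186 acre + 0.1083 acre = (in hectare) 0.1728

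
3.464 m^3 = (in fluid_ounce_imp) 1.219e+05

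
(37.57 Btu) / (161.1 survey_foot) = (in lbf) 181.5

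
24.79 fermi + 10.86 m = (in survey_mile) 0.006748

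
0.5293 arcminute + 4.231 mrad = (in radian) 0.004385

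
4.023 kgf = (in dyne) 3.945e+06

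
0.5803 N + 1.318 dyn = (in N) 0.5803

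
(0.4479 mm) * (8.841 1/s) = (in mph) 0.008858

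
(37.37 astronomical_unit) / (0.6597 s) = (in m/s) 8.474e+12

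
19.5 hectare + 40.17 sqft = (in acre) 48.19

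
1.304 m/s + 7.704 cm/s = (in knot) 2.685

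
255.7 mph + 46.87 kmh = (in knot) 247.5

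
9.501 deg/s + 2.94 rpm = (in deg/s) 27.14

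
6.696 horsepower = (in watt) 4993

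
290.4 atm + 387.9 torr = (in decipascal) 2.948e+08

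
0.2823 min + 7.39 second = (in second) 24.33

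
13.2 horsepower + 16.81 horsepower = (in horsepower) 30.01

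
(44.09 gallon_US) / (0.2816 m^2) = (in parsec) 1.921e-17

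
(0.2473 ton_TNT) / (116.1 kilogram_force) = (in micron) 9.088e+11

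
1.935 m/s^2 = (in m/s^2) 1.935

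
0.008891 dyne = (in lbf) 1.999e-08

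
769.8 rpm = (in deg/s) 4619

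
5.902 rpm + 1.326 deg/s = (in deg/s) 36.74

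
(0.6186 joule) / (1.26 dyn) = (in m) 4.91e+04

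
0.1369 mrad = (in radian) 0.0001369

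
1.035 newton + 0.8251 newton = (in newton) 1.86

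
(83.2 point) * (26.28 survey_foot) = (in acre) 5.81e-05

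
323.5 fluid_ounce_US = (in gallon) 2.527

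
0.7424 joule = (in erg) 7.424e+06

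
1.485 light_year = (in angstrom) 1.405e+26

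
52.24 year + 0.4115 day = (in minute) 2.746e+07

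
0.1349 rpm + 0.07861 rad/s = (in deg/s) 5.313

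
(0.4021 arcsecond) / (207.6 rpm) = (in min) 1.495e-09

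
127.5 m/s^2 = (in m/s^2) 127.5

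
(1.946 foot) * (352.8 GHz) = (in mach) 6.146e+08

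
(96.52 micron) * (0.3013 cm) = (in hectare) 2.908e-11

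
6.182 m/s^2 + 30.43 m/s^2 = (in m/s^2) 36.61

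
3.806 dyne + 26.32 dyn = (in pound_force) 6.773e-05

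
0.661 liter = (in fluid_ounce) 22.35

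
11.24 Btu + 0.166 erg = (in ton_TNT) 2.834e-06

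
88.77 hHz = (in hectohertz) 88.77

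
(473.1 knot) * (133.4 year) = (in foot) 3.359e+12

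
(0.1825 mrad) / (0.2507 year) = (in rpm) 2.204e-10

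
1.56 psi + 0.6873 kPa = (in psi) 1.66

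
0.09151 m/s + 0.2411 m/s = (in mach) 0.0009768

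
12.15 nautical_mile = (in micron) 2.25e+10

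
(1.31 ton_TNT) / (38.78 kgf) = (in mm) 1.441e+10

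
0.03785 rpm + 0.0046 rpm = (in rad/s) 0.004445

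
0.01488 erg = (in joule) 1.488e-09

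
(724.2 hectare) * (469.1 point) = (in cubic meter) 1.198e+06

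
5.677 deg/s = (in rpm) 0.9462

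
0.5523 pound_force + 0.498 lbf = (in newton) 4.672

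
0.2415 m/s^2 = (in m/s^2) 0.2415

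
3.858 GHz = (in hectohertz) 3.858e+07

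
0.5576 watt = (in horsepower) 0.0007478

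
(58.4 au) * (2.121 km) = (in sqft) 1.995e+17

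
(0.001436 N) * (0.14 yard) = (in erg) 1838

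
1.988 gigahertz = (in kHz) 1.988e+06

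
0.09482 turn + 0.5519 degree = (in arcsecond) 1.249e+05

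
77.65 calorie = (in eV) 2.028e+21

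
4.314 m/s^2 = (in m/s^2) 4.314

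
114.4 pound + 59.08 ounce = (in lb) 118.1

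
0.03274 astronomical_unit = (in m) 4.898e+09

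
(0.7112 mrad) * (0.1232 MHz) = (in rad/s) 87.62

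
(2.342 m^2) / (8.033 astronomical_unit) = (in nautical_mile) 1.052e-15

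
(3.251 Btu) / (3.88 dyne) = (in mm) 8.84e+10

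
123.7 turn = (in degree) 4.453e+04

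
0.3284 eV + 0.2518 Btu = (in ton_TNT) 6.349e-08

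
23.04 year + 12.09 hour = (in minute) 1.211e+07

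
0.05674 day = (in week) 0.008106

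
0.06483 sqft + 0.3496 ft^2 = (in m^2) 0.0385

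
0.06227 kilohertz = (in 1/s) 62.27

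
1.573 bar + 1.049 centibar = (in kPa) 158.3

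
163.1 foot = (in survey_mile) 0.03089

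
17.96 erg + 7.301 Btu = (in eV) 4.808e+22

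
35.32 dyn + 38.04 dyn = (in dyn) 73.36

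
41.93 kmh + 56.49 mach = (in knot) 3.741e+04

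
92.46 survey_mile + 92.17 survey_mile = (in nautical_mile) 160.4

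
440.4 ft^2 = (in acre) 0.01011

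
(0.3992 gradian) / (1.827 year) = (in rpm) 1.039e-09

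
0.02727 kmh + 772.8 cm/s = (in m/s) 7.736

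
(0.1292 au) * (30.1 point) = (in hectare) 2.052e+04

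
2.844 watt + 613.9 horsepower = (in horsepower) 613.9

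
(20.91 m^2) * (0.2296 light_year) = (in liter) 4.542e+19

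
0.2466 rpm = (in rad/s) 0.02582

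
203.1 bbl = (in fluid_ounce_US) 1.092e+06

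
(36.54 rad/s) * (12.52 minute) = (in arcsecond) 5.662e+09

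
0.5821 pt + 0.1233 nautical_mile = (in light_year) 2.414e-14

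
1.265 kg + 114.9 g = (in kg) 1.38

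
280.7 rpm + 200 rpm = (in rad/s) 50.34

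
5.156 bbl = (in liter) 819.7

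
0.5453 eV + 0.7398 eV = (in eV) 1.285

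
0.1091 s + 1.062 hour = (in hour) 1.062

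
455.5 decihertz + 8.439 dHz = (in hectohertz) 0.4639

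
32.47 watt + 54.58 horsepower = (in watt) 4.073e+04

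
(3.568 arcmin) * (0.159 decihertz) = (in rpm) 0.0001576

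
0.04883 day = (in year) 0.0001338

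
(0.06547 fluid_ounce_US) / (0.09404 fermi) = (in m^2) 2.059e+10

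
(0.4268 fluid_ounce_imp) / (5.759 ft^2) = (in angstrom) 2.267e+05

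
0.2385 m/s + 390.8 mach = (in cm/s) 1.331e+07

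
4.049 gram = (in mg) 4049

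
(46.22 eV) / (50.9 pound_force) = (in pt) 9.271e-17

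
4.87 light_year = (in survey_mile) 2.863e+13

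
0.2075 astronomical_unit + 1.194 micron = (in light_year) 3.281e-06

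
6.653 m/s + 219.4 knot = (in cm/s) 1.195e+04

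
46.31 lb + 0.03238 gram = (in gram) 2.101e+04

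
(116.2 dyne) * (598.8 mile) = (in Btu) 1.061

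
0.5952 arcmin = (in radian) 0.0001731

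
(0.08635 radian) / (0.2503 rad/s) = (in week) 5.704e-07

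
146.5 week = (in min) 1.477e+06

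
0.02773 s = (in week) 4.585e-08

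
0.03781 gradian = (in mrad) 0.5939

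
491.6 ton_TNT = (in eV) 1.284e+31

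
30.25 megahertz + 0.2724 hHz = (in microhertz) 3.025e+13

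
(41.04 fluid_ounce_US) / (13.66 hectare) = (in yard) 9.717e-09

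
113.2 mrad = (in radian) 0.1132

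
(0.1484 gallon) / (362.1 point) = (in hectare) 4.398e-07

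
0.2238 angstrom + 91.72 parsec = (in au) 1.892e+07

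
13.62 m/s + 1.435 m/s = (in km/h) 54.2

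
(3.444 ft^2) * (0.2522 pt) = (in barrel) 0.0001791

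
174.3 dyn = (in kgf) 0.0001777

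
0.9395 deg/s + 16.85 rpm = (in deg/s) 102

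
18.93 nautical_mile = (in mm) 3.506e+07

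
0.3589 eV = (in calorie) 1.374e-20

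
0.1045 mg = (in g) 0.0001045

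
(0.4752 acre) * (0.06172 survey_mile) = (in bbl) 1.201e+06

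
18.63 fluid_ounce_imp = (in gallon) 0.1398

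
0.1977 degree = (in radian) 0.003451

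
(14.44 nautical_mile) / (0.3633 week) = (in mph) 0.2723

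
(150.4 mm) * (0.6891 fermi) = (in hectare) 1.036e-20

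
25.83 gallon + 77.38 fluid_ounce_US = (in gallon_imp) 22.01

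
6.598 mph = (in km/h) 10.62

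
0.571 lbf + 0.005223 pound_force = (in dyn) 2.563e+05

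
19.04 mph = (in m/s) 8.512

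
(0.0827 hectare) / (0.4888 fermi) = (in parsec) 54.83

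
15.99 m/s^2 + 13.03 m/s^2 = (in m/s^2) 29.02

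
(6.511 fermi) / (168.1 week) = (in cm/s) 6.404e-21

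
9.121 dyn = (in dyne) 9.121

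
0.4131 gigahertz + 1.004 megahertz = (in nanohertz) 4.141e+17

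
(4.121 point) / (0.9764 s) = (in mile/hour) 0.003331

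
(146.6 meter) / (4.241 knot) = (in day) 0.0007777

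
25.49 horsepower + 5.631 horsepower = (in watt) 2.321e+04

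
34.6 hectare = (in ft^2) 3.724e+06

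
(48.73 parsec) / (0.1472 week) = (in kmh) 6.08e+13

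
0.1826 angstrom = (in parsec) 5.918e-28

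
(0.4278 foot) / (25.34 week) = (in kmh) 3.063e-08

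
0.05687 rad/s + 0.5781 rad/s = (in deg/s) 36.38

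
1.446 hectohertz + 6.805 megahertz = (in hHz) 6.805e+04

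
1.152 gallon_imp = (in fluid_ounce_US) 177.1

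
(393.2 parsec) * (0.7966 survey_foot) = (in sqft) 3.171e+19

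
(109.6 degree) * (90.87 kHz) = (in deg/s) 9.959e+06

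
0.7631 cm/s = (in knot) 0.01483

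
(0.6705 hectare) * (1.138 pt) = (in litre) 2692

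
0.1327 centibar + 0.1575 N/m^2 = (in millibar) 1.329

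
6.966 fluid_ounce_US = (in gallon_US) 0.05442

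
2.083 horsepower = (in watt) 1553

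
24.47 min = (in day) 0.01699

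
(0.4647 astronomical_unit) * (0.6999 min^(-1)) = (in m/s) 8.109e+08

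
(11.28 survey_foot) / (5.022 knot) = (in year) 4.22e-08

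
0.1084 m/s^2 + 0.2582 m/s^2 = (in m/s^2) 0.3666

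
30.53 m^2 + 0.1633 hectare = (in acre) 0.4111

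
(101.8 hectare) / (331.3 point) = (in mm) 8.71e+09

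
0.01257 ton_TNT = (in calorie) 1.257e+07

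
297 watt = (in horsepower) 0.3983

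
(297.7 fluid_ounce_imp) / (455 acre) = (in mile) 2.854e-12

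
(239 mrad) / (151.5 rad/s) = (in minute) 2.629e-05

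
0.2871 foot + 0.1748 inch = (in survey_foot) 0.3017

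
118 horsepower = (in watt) 8.799e+04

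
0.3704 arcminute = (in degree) 0.006173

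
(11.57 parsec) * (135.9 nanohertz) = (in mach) 1.425e+08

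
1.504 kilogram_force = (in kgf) 1.504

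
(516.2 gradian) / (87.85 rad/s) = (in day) 1.068e-06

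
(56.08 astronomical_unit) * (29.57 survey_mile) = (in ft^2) 4.297e+18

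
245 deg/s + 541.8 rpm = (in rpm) 582.6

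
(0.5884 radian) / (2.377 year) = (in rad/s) 7.849e-09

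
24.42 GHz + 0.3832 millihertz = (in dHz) 2.442e+11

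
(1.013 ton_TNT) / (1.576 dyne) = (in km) 2.689e+11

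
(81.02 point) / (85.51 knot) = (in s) 0.0006497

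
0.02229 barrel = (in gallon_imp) 0.7795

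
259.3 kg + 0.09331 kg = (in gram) 2.594e+05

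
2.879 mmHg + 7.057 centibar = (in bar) 0.07441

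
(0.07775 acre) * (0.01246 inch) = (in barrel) 0.6263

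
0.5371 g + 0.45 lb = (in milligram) 2.047e+05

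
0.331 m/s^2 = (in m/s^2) 0.331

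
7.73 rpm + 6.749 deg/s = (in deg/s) 53.13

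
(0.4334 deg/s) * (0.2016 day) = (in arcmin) 4.529e+05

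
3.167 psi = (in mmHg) 163.8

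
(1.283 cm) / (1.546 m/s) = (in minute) 0.0001383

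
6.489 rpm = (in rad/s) 0.6795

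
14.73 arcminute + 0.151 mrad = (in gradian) 0.2824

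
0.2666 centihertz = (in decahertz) 0.0002666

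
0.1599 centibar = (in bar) 0.001599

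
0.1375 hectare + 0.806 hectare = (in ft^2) 1.016e+05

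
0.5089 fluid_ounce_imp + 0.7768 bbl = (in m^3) 0.1235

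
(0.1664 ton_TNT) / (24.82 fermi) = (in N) 2.805e+22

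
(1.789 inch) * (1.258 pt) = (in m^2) 2.017e-05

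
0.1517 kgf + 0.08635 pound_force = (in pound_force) 0.4208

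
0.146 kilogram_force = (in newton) 1.432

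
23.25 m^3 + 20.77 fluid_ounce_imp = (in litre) 2.325e+04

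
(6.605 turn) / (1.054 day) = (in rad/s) 0.0004557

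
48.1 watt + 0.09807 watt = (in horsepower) 0.06463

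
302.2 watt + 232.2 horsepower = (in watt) 1.735e+05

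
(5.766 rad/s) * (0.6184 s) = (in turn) 0.5675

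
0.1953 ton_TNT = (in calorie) 1.953e+08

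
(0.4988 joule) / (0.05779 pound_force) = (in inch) 76.39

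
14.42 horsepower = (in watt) 1.075e+04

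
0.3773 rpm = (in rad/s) 0.03951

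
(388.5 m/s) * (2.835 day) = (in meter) 9.516e+07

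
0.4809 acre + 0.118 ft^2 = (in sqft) 2.095e+04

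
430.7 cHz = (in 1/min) 258.4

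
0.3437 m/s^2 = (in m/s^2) 0.3437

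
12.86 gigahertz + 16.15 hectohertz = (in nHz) 1.286e+19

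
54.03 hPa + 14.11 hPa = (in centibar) 6.814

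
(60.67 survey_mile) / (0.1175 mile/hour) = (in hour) 516.3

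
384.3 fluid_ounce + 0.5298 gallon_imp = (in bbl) 0.08663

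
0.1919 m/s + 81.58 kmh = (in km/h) 82.27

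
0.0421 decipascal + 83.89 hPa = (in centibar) 8.389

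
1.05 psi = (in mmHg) 54.3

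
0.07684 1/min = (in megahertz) 1.281e-09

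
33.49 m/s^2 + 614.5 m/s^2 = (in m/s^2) 648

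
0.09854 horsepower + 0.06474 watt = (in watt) 73.55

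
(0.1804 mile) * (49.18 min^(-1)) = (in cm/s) 2.38e+04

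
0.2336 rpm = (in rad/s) 0.02446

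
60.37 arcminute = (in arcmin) 60.37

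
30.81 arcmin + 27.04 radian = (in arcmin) 9.299e+04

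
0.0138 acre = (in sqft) 601.1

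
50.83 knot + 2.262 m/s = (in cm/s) 2841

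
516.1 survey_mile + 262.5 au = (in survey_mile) 2.44e+10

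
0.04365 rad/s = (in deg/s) 2.501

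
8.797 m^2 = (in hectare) 0.0008797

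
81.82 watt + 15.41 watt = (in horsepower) 0.1304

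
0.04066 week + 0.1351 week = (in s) 1.063e+05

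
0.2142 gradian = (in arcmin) 11.57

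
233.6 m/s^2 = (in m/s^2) 233.6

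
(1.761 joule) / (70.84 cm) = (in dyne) 2.486e+05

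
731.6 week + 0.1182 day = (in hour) 1.229e+05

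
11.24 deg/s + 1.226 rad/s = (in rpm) 13.58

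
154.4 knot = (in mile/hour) 177.7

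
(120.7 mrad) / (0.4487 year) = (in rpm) 8.145e-08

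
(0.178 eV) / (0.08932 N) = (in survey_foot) 1.048e-18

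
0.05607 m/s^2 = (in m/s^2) 0.05607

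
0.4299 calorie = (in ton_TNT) 4.299e-10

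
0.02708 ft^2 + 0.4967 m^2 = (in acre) 0.0001234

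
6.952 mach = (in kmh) 8522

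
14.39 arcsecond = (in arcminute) 0.2398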